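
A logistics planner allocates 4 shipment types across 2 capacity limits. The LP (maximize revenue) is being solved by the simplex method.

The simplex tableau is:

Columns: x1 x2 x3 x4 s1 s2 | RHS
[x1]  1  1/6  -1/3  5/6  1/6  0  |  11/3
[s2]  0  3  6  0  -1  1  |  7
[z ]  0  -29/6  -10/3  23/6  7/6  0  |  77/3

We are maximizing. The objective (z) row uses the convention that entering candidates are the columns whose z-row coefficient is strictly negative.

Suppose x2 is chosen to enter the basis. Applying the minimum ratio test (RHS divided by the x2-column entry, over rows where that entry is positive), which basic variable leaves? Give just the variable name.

s2

Ratios: row 1 (x1): (11/3)/(1/6) = 22; row 2 (s2): 7/3 = 7/3.
Minimum ratio 7/3 is in the s2 row, so s2 leaves.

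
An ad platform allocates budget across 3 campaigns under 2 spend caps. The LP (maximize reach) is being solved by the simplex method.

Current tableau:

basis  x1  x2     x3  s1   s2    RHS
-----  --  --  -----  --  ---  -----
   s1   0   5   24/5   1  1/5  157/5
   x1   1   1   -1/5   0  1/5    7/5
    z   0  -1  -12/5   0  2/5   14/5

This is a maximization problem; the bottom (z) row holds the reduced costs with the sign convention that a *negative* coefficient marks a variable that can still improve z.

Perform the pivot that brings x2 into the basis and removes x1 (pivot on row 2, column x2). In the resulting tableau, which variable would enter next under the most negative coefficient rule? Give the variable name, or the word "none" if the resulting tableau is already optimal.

Pivot element 1. New z-row = old z-row − (-1)·(row 2/1).
Updated z-row coefficients: x1: 1, x2: 0, x3: -13/5, s1: 0, s2: 3/5.
The most negative is -13/5 in column x3, so x3 would enter next.

x3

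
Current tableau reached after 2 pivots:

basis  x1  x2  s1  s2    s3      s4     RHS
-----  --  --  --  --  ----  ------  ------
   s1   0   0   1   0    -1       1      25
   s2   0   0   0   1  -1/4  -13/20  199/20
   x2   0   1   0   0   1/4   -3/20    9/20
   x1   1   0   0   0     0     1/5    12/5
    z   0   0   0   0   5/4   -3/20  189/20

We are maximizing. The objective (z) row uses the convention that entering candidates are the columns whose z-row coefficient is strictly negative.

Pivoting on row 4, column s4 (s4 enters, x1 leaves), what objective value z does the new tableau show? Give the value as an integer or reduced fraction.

45/4

Minimum ratio for s4: (12/5)/(1/5) = 12.
z changes by −(z-row coeff of s4)·ratio = −(-3/20)·12 = 9/5.
New z = 189/20 + (9/5) = 45/4.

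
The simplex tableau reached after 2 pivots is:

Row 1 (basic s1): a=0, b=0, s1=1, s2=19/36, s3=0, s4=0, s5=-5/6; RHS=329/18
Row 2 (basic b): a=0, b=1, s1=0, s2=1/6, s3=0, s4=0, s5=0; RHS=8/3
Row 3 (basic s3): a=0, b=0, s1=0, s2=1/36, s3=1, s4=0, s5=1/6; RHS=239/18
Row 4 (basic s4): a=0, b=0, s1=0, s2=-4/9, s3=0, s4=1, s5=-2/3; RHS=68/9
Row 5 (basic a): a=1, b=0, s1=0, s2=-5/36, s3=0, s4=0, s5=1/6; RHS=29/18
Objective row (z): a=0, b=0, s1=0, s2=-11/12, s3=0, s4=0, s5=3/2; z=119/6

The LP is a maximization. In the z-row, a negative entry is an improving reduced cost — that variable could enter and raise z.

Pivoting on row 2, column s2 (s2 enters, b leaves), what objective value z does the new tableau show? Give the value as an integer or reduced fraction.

69/2

Minimum ratio for s2: (8/3)/(1/6) = 16.
z changes by −(z-row coeff of s2)·ratio = −(-11/12)·16 = 44/3.
New z = 119/6 + (44/3) = 69/2.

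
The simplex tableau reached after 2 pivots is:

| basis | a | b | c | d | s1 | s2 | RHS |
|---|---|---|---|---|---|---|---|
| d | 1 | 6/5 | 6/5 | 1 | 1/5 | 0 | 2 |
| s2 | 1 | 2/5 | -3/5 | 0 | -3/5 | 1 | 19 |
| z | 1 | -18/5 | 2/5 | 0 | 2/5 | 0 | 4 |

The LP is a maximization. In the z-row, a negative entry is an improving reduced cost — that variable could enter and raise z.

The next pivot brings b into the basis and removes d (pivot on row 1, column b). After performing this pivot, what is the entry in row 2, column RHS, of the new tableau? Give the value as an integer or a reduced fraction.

Pivot element is row 1, column b: 6/5.
Normalize row 1: new (row 1, RHS) = 2/(6/5) = 5/3.
row 2 ← row 2 − (2/5)·(new row 1): 19 − (2/5)·(5/3) = 55/3.

55/3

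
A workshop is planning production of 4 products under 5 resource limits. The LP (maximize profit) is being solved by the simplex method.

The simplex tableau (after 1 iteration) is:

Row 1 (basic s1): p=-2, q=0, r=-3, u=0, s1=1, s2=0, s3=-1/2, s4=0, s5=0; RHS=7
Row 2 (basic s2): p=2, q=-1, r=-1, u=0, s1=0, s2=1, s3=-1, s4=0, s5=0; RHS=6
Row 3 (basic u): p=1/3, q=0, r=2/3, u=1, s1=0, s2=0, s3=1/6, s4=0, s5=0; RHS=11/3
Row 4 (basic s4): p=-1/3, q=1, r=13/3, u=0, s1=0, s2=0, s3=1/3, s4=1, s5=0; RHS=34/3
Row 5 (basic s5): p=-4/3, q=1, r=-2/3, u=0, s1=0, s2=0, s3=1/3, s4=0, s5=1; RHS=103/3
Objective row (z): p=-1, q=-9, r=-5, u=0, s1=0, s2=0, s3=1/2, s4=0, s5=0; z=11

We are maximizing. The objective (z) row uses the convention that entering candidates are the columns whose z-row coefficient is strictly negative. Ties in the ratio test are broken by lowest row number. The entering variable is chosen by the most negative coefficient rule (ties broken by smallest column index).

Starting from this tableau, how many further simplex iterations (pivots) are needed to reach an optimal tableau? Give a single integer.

2

pivot: q in, s4 out → z = 113
pivot: p in, s2 out → z = 773/5
No improving column remains; optimal.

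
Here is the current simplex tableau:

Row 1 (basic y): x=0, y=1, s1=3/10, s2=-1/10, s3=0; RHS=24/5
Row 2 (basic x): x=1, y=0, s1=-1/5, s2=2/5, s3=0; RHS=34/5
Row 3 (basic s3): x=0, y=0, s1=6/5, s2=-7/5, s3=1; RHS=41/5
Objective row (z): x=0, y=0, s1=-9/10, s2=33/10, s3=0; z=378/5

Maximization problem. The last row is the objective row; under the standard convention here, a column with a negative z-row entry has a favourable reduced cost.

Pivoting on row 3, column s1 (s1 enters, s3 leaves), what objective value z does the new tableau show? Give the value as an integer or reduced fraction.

327/4

Minimum ratio for s1: (41/5)/(6/5) = 41/6.
z changes by −(z-row coeff of s1)·ratio = −(-9/10)·(41/6) = 123/20.
New z = 378/5 + (123/20) = 327/4.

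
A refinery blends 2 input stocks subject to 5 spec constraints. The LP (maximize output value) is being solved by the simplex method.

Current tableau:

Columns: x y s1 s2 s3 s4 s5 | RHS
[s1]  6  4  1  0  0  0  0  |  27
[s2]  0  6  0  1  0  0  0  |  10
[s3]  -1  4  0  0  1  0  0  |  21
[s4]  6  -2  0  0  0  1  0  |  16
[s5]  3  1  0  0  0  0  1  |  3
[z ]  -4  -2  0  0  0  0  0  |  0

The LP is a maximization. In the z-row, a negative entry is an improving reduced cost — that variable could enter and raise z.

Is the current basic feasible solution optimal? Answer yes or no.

no

Column x has objective-row coefficient -4, which is negative; an improving pivot exists, so not yet optimal.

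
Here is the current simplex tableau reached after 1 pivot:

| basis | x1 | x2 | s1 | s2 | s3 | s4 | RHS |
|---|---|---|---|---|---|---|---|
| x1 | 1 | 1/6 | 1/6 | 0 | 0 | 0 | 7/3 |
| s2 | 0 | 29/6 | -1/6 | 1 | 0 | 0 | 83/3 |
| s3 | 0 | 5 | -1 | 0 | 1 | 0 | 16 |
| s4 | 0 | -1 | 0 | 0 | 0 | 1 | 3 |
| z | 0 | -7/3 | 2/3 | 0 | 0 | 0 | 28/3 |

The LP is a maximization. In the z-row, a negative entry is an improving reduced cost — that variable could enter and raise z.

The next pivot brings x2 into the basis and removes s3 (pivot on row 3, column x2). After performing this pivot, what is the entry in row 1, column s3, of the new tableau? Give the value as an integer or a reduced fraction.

-1/30

Pivot element is row 3, column x2: 5.
Normalize row 3: new (row 3, s3) = 1/5 = 1/5.
row 1 ← row 1 − (1/6)·(new row 3): 0 − (1/6)·(1/5) = -1/30.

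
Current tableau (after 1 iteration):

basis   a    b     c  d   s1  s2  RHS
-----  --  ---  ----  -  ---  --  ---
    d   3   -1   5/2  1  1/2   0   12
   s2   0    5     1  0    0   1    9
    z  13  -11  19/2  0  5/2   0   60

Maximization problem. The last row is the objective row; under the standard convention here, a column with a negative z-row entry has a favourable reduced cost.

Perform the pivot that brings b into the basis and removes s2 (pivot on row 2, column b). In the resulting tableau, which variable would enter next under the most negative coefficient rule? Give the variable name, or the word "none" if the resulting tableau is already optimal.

Pivot element 5. New z-row = old z-row − (-11)·(row 2/5).
Updated z-row coefficients: a: 13, b: 0, c: 117/10, d: 0, s1: 5/2, s2: 11/5.
No coefficient is strictly negative; the tableau after this pivot is optimal.

none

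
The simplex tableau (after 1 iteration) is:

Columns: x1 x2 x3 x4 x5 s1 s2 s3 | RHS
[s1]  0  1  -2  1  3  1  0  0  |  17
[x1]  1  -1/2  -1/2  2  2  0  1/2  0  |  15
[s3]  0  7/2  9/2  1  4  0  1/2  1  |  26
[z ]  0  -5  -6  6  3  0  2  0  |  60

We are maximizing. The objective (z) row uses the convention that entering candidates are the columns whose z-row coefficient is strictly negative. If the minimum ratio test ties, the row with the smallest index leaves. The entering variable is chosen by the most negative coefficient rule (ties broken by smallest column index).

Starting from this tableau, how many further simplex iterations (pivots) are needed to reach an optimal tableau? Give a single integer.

2

pivot: x3 in, s3 out → z = 284/3
pivot: x2 in, x3 out → z = 680/7
No improving column remains; optimal.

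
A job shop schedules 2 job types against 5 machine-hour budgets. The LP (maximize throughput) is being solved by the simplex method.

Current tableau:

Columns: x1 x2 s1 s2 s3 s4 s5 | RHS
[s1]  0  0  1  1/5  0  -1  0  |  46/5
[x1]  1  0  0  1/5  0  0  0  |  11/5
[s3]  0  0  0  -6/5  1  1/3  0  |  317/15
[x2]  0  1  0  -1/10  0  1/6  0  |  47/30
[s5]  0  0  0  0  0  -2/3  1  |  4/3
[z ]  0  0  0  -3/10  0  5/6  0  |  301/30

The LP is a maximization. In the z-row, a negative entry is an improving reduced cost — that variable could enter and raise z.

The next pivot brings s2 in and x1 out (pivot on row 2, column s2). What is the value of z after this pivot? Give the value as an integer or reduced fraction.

Minimum ratio for s2: (11/5)/(1/5) = 11.
z changes by −(z-row coeff of s2)·ratio = −(-3/10)·11 = 33/10.
New z = 301/30 + (33/10) = 40/3.

40/3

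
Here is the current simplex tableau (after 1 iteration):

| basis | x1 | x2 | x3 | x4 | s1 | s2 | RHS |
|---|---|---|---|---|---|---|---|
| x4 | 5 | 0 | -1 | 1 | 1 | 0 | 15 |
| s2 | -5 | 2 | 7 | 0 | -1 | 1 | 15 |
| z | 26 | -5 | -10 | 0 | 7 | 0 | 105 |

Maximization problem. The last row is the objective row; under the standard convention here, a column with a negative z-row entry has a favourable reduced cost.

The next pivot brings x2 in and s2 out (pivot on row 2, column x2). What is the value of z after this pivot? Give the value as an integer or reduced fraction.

Minimum ratio for x2: 15/2 = 15/2.
z changes by −(z-row coeff of x2)·ratio = −(-5)·(15/2) = 75/2.
New z = 105 + (75/2) = 285/2.

285/2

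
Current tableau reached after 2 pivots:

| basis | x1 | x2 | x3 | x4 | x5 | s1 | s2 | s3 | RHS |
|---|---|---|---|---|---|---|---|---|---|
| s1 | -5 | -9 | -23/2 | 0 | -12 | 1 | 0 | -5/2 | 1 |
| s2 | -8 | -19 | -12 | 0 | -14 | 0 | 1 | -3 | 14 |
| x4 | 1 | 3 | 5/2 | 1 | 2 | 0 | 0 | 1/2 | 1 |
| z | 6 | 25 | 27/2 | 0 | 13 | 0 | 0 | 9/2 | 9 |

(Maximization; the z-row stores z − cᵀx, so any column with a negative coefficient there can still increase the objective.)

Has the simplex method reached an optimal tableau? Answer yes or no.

No objective-row coefficient is strictly negative, so no entering variable exists; the tableau is optimal.

yes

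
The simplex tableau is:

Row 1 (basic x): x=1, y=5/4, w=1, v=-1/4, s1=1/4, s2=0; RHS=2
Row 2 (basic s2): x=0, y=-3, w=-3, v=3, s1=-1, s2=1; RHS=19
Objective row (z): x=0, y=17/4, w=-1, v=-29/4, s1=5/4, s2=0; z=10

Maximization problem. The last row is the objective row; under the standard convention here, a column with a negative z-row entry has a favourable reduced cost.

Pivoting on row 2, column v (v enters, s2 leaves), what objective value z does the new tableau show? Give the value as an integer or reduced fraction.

671/12

Minimum ratio for v: 19/3 = 19/3.
z changes by −(z-row coeff of v)·ratio = −(-29/4)·(19/3) = 551/12.
New z = 10 + (551/12) = 671/12.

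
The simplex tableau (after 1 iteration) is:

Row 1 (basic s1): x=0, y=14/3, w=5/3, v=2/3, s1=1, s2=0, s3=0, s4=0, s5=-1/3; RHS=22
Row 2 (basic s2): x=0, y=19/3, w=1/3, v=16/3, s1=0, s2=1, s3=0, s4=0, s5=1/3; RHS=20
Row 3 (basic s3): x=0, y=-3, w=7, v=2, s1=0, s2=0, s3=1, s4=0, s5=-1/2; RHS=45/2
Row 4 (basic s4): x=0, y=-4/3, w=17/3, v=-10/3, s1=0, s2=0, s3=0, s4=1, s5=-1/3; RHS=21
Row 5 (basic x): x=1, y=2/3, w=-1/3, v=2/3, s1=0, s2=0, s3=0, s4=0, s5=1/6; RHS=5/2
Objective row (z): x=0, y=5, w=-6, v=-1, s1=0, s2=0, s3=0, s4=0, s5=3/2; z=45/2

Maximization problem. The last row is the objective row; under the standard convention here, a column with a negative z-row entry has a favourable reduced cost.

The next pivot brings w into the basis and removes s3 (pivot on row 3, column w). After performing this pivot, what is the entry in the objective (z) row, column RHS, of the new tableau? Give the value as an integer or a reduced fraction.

585/14

Pivot element is row 3, column w: 7.
Normalize row 3: new (row 3, RHS) = (45/2)/7 = 45/14.
z-row ← z-row − (-6)·(new row 3): 45/2 − (-6)·(45/14) = 585/14.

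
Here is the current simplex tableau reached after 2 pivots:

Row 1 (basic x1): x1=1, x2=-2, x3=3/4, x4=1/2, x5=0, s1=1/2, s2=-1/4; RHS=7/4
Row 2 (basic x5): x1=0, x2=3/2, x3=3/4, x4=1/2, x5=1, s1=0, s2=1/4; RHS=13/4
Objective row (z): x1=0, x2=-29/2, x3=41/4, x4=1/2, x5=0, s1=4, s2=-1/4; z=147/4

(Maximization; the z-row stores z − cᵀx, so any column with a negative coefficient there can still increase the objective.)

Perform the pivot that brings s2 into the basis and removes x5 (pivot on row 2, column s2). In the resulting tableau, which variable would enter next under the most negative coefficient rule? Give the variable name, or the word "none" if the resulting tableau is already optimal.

Pivot element 1/4. New z-row = old z-row − (-1/4)·(row 2/(1/4)).
Updated z-row coefficients: x1: 0, x2: -13, x3: 11, x4: 1, x5: 1, s1: 4, s2: 0.
The most negative is -13 in column x2, so x2 would enter next.

x2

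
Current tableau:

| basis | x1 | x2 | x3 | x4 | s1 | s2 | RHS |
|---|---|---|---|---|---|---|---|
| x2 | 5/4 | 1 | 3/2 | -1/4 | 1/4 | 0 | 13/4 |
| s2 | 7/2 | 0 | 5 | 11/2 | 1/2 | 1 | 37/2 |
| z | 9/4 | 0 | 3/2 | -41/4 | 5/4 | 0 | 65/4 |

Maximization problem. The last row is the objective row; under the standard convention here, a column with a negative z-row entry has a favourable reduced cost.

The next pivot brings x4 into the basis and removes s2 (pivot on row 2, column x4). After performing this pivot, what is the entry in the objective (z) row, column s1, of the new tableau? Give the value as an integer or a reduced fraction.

Pivot element is row 2, column x4: 11/2.
Normalize row 2: new (row 2, s1) = (1/2)/(11/2) = 1/11.
z-row ← z-row − (-41/4)·(new row 2): 5/4 − (-41/4)·(1/11) = 24/11.

24/11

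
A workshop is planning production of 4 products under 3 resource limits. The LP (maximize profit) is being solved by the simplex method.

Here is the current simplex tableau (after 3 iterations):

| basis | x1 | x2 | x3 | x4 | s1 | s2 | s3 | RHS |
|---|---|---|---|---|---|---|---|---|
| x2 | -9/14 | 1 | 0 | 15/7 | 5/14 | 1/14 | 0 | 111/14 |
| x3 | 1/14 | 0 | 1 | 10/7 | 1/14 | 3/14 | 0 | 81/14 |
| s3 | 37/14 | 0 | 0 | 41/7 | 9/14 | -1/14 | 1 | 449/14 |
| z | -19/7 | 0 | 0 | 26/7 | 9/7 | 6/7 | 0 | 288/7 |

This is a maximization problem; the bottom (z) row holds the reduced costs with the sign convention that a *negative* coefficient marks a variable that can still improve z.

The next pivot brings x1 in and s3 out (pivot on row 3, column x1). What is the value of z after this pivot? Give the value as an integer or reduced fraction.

Minimum ratio for x1: (449/14)/(37/14) = 449/37.
z changes by −(z-row coeff of x1)·ratio = −(-19/7)·(449/37) = 8531/259.
New z = 288/7 + (8531/259) = 2741/37.

2741/37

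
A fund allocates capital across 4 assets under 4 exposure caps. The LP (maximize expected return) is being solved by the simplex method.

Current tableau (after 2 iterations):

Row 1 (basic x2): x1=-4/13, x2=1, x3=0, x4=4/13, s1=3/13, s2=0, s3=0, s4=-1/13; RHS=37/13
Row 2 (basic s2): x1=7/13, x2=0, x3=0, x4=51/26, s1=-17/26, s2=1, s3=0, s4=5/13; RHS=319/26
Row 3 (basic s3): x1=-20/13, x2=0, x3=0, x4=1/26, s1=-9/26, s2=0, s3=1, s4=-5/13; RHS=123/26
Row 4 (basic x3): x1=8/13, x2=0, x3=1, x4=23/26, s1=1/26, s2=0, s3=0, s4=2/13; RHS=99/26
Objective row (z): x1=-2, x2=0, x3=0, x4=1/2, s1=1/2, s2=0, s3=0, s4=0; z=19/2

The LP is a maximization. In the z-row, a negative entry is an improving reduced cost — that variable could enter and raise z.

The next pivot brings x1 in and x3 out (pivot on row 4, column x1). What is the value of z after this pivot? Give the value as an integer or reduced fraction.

Minimum ratio for x1: (99/26)/(8/13) = 99/16.
z changes by −(z-row coeff of x1)·ratio = −(-2)·(99/16) = 99/8.
New z = 19/2 + (99/8) = 175/8.

175/8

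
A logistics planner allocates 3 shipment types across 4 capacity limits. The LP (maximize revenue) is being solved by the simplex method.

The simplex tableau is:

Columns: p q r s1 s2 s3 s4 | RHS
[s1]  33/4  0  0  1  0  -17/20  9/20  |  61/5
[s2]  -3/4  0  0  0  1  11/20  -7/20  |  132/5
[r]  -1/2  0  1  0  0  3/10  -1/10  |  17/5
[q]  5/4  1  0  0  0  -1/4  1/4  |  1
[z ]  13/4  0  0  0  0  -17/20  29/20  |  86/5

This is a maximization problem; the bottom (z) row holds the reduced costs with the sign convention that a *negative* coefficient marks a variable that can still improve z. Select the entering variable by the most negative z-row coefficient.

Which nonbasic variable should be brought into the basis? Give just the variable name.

Objective-row coefficients: p: 13/4, q: 0, r: 0, s1: 0, s2: 0, s3: -17/20, s4: 29/20.
The most negative is -17/20 in column s3, so s3 enters.

s3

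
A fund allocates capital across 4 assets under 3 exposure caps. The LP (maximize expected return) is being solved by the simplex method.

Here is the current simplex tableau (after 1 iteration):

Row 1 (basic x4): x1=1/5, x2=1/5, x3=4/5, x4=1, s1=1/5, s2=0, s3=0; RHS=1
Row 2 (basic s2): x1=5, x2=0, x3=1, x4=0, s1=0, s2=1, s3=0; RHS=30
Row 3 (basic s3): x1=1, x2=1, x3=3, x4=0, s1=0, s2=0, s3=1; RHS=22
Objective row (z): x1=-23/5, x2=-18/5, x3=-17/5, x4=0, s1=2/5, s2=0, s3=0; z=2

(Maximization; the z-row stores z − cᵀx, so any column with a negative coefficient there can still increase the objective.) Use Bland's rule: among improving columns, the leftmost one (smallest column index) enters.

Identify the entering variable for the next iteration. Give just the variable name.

x1

Objective-row coefficients: x1: -23/5, x2: -18/5, x3: -17/5, x4: 0, s1: 2/5, s2: 0, s3: 0.
Improving columns: x1, x2, x3. Bland's rule picks the smallest column index → x1.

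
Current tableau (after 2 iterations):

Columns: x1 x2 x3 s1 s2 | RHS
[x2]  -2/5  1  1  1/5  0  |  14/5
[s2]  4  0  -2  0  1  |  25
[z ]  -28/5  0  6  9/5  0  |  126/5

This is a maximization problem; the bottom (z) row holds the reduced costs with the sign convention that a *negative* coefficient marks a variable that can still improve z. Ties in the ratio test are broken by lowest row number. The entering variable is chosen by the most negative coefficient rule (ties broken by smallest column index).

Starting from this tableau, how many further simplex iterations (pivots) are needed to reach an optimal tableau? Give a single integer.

pivot: x1 in, s2 out → z = 301/5
No improving column remains; optimal.

1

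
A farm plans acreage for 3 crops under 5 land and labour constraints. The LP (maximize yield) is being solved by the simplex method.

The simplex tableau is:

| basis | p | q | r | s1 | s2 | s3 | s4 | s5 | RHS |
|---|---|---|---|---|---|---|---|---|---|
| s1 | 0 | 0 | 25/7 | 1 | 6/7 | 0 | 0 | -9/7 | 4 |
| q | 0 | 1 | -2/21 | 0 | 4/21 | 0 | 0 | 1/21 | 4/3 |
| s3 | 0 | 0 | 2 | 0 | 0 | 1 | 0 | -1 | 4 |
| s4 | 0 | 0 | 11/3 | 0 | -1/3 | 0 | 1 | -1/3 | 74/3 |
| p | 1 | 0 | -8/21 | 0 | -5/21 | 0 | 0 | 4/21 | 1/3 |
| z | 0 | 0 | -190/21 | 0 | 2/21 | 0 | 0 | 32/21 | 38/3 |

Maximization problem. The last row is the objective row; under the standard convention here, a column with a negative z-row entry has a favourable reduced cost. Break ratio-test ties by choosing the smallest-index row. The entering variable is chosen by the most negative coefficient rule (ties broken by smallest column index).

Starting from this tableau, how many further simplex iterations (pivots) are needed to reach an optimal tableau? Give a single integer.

pivot: r in, s1 out → z = 114/5
pivot: s5 in, p out → z = 95/2
pivot: s2 in, s4 out → z = 175/3
No improving column remains; optimal.

3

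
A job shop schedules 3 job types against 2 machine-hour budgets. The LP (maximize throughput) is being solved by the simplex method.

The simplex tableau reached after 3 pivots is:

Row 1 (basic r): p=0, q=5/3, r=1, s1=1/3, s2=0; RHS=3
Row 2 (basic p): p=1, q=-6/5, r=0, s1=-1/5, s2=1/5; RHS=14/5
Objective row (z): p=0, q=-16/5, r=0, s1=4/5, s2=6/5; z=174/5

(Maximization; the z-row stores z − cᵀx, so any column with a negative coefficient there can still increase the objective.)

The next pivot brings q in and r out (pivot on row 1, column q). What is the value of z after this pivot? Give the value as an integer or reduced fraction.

Minimum ratio for q: 3/(5/3) = 9/5.
z changes by −(z-row coeff of q)·ratio = −(-16/5)·(9/5) = 144/25.
New z = 174/5 + (144/25) = 1014/25.

1014/25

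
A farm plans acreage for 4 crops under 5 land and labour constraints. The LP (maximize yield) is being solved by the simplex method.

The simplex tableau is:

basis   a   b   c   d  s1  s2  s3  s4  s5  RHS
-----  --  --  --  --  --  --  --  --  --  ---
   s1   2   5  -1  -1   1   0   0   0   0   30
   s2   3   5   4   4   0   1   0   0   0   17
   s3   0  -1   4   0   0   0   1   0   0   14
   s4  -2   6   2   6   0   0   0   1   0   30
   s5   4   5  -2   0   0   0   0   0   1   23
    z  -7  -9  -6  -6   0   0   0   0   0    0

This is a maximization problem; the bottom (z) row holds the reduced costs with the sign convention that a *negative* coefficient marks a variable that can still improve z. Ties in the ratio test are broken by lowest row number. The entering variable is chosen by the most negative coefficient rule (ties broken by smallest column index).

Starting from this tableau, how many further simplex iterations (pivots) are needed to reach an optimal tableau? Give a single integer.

2

pivot: b in, s2 out → z = 153/5
pivot: a in, b out → z = 119/3
No improving column remains; optimal.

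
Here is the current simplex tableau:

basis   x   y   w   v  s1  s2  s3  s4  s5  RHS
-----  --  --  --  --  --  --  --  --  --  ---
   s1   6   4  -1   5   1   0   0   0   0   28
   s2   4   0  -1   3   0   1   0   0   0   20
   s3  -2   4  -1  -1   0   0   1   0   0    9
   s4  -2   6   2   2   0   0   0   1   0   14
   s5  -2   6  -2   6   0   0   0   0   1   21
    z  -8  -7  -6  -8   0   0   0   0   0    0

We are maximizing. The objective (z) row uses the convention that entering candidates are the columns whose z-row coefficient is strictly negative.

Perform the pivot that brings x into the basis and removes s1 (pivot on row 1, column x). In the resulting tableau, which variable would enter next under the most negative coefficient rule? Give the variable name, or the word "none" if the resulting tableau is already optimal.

Pivot element 6. New z-row = old z-row − (-8)·(row 1/6).
Updated z-row coefficients: x: 0, y: -5/3, w: -22/3, v: -4/3, s1: 4/3, s2: 0, s3: 0, s4: 0, s5: 0.
The most negative is -22/3 in column w, so w would enter next.

w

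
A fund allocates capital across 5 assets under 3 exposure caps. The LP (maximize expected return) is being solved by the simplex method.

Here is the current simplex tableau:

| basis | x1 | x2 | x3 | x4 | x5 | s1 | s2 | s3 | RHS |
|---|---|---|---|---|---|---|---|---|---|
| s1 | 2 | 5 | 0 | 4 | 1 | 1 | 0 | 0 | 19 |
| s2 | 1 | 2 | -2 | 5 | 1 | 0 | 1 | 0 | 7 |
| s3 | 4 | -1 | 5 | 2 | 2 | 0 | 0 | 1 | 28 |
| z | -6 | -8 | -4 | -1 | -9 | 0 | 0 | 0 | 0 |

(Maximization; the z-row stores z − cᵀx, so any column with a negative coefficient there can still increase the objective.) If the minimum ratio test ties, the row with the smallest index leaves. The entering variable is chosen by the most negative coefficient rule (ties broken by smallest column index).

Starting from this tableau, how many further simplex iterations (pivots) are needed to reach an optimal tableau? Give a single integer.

3

pivot: x5 in, s2 out → z = 63
pivot: x3 in, s3 out → z = 875/9
pivot: x2 in, s1 out → z = 3775/37
No improving column remains; optimal.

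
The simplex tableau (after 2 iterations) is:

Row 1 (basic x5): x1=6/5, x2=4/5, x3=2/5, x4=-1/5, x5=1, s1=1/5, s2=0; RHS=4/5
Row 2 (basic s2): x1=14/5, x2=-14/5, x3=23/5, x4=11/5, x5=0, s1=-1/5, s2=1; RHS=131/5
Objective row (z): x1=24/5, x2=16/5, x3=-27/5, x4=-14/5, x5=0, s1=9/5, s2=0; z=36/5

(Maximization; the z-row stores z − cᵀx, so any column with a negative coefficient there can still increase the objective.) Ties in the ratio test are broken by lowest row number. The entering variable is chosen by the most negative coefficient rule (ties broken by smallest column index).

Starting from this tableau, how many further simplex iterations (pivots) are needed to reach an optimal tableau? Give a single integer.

pivot: x3 in, x5 out → z = 18
pivot: x4 in, s2 out → z = 349/9
pivot: x2 in, x3 out → z = 128/3
No improving column remains; optimal.

3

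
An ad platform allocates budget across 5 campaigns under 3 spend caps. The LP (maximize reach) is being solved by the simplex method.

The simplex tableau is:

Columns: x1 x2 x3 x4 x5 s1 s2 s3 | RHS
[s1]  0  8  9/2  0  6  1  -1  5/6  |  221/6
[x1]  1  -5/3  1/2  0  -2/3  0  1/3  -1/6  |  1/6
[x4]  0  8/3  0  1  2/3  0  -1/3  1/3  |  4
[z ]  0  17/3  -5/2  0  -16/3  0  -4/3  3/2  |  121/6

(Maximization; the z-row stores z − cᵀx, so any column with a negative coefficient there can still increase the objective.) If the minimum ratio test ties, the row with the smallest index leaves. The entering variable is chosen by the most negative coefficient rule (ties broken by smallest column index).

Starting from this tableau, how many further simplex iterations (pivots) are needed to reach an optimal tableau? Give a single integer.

pivot: x5 in, x4 out → z = 313/6
pivot: s2 in, s1 out → z = 323/6
pivot: x4 in, x1 out → z = 191/2
No improving column remains; optimal.

3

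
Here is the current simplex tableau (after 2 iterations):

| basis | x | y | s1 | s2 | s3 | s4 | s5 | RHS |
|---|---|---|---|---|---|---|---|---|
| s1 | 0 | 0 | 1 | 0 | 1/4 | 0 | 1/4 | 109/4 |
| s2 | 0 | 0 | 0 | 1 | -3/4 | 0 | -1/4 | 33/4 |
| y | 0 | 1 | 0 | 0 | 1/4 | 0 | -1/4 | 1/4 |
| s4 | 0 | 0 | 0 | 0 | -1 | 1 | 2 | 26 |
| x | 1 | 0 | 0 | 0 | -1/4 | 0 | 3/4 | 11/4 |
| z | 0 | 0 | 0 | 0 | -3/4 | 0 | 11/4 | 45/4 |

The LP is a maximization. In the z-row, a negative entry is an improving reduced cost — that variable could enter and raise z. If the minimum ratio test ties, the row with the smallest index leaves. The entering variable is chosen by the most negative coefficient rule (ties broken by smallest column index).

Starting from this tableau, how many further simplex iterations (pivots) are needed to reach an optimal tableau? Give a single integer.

pivot: s3 in, y out → z = 12
No improving column remains; optimal.

1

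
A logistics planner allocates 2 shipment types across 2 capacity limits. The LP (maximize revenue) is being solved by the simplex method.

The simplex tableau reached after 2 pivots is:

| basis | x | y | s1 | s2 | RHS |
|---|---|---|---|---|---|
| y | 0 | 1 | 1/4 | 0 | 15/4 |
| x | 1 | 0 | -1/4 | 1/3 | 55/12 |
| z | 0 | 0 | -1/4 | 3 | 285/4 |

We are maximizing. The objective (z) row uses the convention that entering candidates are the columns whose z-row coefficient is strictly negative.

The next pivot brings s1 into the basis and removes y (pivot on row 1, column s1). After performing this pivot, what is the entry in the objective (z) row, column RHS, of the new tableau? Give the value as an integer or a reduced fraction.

Pivot element is row 1, column s1: 1/4.
Normalize row 1: new (row 1, RHS) = (15/4)/(1/4) = 15.
z-row ← z-row − (-1/4)·(new row 1): 285/4 − (-1/4)·15 = 75.

75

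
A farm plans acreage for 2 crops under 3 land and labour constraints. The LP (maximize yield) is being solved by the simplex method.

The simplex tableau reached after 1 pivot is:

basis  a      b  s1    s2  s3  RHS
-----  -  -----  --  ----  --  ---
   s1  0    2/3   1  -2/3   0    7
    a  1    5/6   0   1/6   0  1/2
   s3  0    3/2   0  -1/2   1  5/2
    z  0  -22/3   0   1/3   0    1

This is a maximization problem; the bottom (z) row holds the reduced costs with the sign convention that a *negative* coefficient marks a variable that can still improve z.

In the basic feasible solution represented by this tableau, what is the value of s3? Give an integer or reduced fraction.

5/2

s3 is basic (row 3); its value is the RHS of that row: 5/2.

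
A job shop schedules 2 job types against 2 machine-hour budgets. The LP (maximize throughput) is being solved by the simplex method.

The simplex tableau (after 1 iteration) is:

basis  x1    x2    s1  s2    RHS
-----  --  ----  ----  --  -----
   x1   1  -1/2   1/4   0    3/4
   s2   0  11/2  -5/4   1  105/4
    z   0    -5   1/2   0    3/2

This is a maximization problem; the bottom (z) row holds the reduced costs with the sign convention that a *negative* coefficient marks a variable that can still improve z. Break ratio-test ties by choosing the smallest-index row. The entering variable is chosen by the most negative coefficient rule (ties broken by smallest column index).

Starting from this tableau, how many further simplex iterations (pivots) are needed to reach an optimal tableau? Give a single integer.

2

pivot: x2 in, s2 out → z = 279/11
pivot: s1 in, x1 out → z = 40
No improving column remains; optimal.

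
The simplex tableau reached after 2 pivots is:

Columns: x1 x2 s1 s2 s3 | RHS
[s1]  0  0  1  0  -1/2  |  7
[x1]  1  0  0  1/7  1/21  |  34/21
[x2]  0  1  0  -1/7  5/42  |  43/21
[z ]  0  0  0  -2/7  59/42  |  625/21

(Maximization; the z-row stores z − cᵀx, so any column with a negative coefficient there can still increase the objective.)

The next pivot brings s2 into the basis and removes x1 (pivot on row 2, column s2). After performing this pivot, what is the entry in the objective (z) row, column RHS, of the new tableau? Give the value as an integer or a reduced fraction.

Pivot element is row 2, column s2: 1/7.
Normalize row 2: new (row 2, RHS) = (34/21)/(1/7) = 34/3.
z-row ← z-row − (-2/7)·(new row 2): 625/21 − (-2/7)·(34/3) = 33.

33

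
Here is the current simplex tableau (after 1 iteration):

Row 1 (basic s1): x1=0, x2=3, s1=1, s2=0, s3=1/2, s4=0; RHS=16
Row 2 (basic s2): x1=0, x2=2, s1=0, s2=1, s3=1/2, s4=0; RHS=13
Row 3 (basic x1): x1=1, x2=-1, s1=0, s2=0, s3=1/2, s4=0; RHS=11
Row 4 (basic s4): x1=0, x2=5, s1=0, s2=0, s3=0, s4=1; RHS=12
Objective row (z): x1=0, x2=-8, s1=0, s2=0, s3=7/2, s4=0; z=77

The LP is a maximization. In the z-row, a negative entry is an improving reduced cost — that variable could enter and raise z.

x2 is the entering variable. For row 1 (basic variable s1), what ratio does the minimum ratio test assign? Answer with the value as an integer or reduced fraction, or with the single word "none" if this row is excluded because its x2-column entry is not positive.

Ratio = RHS / (x2 entry) = 16 / 3 = 16/3.

16/3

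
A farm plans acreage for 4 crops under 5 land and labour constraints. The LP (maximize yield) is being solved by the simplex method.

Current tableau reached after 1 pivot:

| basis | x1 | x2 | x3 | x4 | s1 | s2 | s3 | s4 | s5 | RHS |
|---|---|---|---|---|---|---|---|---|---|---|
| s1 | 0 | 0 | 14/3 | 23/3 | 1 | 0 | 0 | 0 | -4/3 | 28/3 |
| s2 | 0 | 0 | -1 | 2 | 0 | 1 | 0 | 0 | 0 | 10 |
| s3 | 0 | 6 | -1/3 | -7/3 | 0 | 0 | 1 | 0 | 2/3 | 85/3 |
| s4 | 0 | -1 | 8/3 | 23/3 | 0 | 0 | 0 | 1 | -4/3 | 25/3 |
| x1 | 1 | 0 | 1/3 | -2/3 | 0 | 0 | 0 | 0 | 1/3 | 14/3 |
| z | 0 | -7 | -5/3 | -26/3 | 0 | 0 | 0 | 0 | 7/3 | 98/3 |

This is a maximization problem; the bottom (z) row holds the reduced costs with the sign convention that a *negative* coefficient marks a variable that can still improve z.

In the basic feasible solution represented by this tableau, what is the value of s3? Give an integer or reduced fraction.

s3 is basic (row 3); its value is the RHS of that row: 85/3.

85/3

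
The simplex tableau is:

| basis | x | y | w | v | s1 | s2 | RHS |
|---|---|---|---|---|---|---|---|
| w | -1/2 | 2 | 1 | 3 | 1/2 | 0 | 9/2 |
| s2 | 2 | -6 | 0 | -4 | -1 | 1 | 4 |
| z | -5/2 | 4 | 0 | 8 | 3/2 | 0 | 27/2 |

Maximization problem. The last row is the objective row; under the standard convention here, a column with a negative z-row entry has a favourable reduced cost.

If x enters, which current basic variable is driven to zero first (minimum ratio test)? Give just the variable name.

s2

Ratios: row 1 (w): entry -1/2 ≤ 0, skip; row 2 (s2): 4/2 = 2.
Minimum ratio 2 is in the s2 row, so s2 leaves.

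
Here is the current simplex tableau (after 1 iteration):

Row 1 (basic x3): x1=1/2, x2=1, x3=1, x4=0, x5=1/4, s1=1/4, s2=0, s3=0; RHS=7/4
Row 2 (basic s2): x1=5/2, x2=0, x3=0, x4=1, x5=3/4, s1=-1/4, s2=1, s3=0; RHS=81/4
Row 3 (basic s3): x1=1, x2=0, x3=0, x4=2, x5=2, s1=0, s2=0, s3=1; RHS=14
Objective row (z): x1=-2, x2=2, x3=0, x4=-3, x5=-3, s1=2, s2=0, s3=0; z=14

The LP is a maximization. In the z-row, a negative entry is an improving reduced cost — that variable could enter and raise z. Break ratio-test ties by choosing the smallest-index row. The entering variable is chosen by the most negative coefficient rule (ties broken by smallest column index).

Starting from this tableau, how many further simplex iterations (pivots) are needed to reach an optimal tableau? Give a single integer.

2

pivot: x4 in, s3 out → z = 35
pivot: x1 in, x3 out → z = 147/4
No improving column remains; optimal.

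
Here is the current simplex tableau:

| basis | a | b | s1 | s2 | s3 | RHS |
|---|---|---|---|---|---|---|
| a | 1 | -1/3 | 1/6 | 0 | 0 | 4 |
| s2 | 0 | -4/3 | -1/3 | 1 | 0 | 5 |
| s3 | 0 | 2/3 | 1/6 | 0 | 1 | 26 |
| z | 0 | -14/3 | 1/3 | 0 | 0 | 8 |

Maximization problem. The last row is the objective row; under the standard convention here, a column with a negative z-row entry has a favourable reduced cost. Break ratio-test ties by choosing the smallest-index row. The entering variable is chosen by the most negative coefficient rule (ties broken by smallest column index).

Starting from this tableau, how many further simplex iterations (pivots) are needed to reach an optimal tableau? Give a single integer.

1

pivot: b in, s3 out → z = 190
No improving column remains; optimal.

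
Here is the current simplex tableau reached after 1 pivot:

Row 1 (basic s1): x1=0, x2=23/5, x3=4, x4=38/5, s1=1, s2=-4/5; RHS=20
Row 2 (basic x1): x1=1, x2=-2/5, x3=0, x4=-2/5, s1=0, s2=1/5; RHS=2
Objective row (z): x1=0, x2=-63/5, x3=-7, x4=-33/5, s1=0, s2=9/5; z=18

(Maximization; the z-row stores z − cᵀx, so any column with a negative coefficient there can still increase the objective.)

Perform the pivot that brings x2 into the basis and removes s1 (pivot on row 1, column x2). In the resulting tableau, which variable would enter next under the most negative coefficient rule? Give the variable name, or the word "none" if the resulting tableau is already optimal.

Pivot element 23/5. New z-row = old z-row − (-63/5)·(row 1/(23/5)).
Updated z-row coefficients: x1: 0, x2: 0, x3: 91/23, x4: 327/23, s1: 63/23, s2: -9/23.
The most negative is -9/23 in column s2, so s2 would enter next.

s2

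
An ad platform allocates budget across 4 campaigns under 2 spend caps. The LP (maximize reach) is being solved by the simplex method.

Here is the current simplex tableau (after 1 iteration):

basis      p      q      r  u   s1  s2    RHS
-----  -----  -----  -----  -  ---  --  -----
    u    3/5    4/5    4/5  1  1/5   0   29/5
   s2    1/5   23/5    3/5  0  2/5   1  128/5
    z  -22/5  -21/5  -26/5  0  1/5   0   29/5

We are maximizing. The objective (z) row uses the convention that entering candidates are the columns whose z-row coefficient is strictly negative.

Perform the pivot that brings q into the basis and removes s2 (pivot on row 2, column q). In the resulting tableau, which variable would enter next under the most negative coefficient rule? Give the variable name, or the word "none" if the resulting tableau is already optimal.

r

Pivot element 23/5. New z-row = old z-row − (-21/5)·(row 2/(23/5)).
Updated z-row coefficients: p: -97/23, q: 0, r: -107/23, u: 0, s1: 13/23, s2: 21/23.
The most negative is -107/23 in column r, so r would enter next.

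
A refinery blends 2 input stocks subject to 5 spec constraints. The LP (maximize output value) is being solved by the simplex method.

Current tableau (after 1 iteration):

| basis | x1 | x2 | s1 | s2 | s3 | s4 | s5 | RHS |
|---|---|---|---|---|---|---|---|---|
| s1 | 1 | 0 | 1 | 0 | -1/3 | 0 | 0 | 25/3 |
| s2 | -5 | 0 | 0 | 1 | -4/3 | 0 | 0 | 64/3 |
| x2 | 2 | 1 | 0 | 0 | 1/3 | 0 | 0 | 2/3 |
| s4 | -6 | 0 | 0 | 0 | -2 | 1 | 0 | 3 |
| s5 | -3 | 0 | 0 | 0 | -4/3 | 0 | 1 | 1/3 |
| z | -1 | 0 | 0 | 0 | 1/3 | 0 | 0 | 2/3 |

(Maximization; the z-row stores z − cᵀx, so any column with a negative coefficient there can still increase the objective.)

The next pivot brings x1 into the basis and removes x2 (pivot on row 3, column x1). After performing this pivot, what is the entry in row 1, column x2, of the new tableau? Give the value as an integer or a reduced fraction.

-1/2

Pivot element is row 3, column x1: 2.
Normalize row 3: new (row 3, x2) = 1/2 = 1/2.
row 1 ← row 1 − 1·(new row 3): 0 − 1·(1/2) = -1/2.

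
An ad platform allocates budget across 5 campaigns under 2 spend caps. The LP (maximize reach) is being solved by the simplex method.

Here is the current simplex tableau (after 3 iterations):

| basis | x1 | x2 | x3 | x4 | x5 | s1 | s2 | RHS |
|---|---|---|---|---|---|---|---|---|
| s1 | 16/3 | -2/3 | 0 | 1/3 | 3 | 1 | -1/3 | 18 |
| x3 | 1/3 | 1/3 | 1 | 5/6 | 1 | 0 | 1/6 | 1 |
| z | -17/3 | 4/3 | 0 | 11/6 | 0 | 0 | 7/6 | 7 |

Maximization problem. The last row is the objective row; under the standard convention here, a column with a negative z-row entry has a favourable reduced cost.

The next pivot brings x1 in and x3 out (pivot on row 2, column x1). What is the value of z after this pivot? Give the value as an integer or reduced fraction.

Minimum ratio for x1: 1/(1/3) = 3.
z changes by −(z-row coeff of x1)·ratio = −(-17/3)·3 = 17.
New z = 7 + 17 = 24.

24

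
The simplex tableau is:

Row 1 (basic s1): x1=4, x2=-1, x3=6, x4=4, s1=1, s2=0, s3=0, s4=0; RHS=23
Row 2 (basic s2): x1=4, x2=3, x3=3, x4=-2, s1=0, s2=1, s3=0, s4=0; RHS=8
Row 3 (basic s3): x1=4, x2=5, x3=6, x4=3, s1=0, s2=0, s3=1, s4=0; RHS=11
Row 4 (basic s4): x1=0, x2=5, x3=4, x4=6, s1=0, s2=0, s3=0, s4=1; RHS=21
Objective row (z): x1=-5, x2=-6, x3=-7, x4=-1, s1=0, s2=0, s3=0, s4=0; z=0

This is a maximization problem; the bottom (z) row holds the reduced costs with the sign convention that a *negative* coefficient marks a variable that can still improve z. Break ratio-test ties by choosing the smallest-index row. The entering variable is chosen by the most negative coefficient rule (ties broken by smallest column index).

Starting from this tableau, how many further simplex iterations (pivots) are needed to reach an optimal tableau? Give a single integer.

pivot: x3 in, s3 out → z = 77/6
pivot: x1 in, s2 out → z = 53/4
pivot: x2 in, x3 out → z = 107/8
No improving column remains; optimal.

3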